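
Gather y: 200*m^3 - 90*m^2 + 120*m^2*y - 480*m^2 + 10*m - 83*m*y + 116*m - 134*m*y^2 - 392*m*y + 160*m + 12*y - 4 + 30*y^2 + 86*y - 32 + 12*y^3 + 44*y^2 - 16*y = 200*m^3 - 570*m^2 + 286*m + 12*y^3 + y^2*(74 - 134*m) + y*(120*m^2 - 475*m + 82) - 36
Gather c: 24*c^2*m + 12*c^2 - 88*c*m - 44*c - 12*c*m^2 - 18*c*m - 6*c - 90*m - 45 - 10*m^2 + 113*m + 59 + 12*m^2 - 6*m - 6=c^2*(24*m + 12) + c*(-12*m^2 - 106*m - 50) + 2*m^2 + 17*m + 8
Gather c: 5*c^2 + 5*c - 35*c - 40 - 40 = 5*c^2 - 30*c - 80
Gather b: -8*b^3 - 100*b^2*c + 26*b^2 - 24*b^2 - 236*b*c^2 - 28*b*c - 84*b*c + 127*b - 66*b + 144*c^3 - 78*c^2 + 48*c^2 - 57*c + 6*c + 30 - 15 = -8*b^3 + b^2*(2 - 100*c) + b*(-236*c^2 - 112*c + 61) + 144*c^3 - 30*c^2 - 51*c + 15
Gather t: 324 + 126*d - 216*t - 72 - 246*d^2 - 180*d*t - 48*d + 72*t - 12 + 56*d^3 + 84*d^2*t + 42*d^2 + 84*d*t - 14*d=56*d^3 - 204*d^2 + 64*d + t*(84*d^2 - 96*d - 144) + 240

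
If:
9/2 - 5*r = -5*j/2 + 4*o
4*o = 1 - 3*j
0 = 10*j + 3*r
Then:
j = -3/19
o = 7/19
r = 10/19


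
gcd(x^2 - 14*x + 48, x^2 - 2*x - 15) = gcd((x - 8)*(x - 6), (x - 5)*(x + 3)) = 1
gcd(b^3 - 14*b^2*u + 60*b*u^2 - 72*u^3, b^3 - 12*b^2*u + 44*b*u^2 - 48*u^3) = b^2 - 8*b*u + 12*u^2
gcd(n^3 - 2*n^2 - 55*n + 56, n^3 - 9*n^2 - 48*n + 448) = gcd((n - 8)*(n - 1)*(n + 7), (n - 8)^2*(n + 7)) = n^2 - n - 56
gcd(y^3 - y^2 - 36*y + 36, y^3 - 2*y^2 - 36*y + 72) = y^2 - 36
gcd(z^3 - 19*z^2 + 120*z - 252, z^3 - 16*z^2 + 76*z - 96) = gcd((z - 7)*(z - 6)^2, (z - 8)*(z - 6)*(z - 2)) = z - 6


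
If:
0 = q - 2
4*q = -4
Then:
No Solution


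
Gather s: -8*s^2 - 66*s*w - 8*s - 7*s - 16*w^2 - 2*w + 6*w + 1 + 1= -8*s^2 + s*(-66*w - 15) - 16*w^2 + 4*w + 2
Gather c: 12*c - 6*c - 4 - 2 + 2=6*c - 4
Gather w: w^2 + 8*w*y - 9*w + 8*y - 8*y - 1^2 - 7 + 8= w^2 + w*(8*y - 9)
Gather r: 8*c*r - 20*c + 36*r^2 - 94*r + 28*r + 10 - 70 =-20*c + 36*r^2 + r*(8*c - 66) - 60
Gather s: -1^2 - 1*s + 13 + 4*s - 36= 3*s - 24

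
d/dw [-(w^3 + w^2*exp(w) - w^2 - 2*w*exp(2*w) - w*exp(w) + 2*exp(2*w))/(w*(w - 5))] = (-w^4*exp(w) - w^4 + 4*w^3*exp(2*w) + 6*w^3*exp(w) + 10*w^3 - 26*w^2*exp(2*w) - w^2*exp(w) - 5*w^2 + 24*w*exp(2*w) - 10*exp(2*w))/(w^2*(w^2 - 10*w + 25))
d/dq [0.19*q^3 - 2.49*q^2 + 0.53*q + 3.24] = 0.57*q^2 - 4.98*q + 0.53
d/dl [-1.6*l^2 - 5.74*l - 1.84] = -3.2*l - 5.74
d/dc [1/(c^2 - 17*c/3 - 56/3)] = 3*(17 - 6*c)/(-3*c^2 + 17*c + 56)^2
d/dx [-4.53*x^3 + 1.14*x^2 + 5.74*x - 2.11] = -13.59*x^2 + 2.28*x + 5.74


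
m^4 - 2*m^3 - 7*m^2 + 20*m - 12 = (m - 2)^2*(m - 1)*(m + 3)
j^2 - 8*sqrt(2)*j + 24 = (j - 6*sqrt(2))*(j - 2*sqrt(2))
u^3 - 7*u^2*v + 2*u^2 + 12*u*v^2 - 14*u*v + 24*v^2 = (u + 2)*(u - 4*v)*(u - 3*v)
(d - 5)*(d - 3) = d^2 - 8*d + 15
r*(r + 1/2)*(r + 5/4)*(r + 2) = r^4 + 15*r^3/4 + 33*r^2/8 + 5*r/4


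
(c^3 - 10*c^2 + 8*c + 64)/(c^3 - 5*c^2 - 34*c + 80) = (c^2 - 2*c - 8)/(c^2 + 3*c - 10)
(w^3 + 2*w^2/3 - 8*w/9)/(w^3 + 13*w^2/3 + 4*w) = (w - 2/3)/(w + 3)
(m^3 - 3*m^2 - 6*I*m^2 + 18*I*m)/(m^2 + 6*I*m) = (m^2 - 3*m - 6*I*m + 18*I)/(m + 6*I)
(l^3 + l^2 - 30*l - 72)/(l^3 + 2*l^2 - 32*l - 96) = (l + 3)/(l + 4)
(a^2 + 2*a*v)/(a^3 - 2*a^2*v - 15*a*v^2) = (-a - 2*v)/(-a^2 + 2*a*v + 15*v^2)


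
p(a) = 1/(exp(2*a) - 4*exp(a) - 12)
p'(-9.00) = 0.00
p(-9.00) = -0.08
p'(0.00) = 0.01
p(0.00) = -0.07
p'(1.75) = -11.93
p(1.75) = -0.53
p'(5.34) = -0.00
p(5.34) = 0.00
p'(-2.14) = 0.00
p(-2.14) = -0.08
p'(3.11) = -0.01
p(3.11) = 0.00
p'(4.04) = -0.00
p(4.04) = 0.00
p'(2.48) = -0.03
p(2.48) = 0.01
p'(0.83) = -0.01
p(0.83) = -0.06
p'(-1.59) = 0.00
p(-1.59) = -0.08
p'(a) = (-2*exp(2*a) + 4*exp(a))/(exp(2*a) - 4*exp(a) - 12)^2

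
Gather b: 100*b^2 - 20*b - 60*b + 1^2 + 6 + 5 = 100*b^2 - 80*b + 12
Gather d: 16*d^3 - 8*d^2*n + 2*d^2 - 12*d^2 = 16*d^3 + d^2*(-8*n - 10)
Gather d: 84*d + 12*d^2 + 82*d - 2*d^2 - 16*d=10*d^2 + 150*d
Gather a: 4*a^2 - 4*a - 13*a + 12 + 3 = 4*a^2 - 17*a + 15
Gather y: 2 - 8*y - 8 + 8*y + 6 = 0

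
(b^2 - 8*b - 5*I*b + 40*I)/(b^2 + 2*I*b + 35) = (b - 8)/(b + 7*I)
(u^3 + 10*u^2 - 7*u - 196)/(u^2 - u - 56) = (u^2 + 3*u - 28)/(u - 8)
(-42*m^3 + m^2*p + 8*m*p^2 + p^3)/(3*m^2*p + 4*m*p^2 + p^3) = (-14*m^2 + 5*m*p + p^2)/(p*(m + p))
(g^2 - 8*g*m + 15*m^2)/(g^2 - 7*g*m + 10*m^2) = (g - 3*m)/(g - 2*m)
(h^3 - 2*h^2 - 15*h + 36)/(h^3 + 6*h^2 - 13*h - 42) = (h^2 + h - 12)/(h^2 + 9*h + 14)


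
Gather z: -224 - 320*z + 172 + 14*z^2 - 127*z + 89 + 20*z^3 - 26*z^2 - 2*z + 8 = 20*z^3 - 12*z^2 - 449*z + 45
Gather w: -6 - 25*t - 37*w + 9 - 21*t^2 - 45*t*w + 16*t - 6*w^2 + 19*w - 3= -21*t^2 - 9*t - 6*w^2 + w*(-45*t - 18)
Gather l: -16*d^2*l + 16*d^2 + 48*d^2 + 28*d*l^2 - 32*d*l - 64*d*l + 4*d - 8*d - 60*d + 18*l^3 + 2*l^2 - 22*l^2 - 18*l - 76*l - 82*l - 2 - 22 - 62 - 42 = 64*d^2 - 64*d + 18*l^3 + l^2*(28*d - 20) + l*(-16*d^2 - 96*d - 176) - 128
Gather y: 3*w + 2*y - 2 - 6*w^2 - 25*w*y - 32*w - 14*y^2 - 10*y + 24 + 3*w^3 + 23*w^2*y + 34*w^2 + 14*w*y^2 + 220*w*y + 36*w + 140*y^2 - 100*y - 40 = 3*w^3 + 28*w^2 + 7*w + y^2*(14*w + 126) + y*(23*w^2 + 195*w - 108) - 18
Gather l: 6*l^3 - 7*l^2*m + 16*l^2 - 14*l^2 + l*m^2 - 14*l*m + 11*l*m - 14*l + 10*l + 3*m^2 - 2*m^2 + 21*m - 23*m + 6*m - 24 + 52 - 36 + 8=6*l^3 + l^2*(2 - 7*m) + l*(m^2 - 3*m - 4) + m^2 + 4*m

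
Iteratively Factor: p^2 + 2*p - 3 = (p - 1)*(p + 3)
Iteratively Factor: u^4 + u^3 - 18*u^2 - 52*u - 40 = (u + 2)*(u^3 - u^2 - 16*u - 20) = (u + 2)^2*(u^2 - 3*u - 10) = (u - 5)*(u + 2)^2*(u + 2)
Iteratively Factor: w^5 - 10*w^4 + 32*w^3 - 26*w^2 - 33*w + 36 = (w - 1)*(w^4 - 9*w^3 + 23*w^2 - 3*w - 36) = (w - 4)*(w - 1)*(w^3 - 5*w^2 + 3*w + 9) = (w - 4)*(w - 3)*(w - 1)*(w^2 - 2*w - 3) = (w - 4)*(w - 3)^2*(w - 1)*(w + 1)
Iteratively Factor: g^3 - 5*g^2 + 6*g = (g - 2)*(g^2 - 3*g) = (g - 3)*(g - 2)*(g)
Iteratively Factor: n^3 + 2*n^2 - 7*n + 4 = (n + 4)*(n^2 - 2*n + 1) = (n - 1)*(n + 4)*(n - 1)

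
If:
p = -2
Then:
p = -2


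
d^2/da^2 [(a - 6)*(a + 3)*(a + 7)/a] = 2 - 252/a^3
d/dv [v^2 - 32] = 2*v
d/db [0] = 0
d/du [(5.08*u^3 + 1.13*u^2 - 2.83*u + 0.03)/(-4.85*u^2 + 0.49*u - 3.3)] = (-24.638*u^4 + 4.9784*u^3 - 63.4638*u^2 - 7.167*u + 9.3243)/(23.5225*u^4 - 4.753*u^3 + 32.2501*u^2 - 3.234*u + 10.89)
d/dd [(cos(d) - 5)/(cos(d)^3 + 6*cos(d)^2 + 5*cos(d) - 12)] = (-117*cos(d) - 9*cos(2*d) + cos(3*d) - 35)*sin(d)/(2*(cos(d)^3 + 6*cos(d)^2 + 5*cos(d) - 12)^2)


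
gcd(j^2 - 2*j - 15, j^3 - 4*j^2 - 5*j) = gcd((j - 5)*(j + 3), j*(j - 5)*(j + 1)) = j - 5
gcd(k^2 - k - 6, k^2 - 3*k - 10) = k + 2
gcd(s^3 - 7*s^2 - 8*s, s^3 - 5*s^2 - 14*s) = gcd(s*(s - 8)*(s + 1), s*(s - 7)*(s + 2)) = s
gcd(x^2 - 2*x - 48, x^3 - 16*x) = 1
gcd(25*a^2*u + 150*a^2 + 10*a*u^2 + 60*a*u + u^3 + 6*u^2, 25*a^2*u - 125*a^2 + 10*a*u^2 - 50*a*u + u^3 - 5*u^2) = 25*a^2 + 10*a*u + u^2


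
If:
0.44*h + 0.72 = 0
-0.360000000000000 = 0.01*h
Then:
No Solution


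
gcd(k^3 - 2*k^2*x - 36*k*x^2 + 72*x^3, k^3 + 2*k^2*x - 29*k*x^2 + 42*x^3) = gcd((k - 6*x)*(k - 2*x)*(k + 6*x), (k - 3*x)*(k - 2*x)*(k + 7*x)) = -k + 2*x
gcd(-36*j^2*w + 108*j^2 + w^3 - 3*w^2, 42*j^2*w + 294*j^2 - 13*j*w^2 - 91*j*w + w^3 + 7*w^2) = -6*j + w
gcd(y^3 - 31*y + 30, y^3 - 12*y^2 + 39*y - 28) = y - 1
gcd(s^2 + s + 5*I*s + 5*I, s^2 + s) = s + 1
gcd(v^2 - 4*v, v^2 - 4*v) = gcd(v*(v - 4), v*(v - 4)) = v^2 - 4*v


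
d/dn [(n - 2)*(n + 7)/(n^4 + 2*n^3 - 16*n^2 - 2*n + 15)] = (-2*n^5 - 17*n^4 + 36*n^3 + 162*n^2 - 418*n + 47)/(n^8 + 4*n^7 - 28*n^6 - 68*n^5 + 278*n^4 + 124*n^3 - 476*n^2 - 60*n + 225)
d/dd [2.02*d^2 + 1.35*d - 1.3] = 4.04*d + 1.35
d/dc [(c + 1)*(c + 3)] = 2*c + 4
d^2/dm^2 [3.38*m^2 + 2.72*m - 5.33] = 6.76000000000000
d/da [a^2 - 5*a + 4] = 2*a - 5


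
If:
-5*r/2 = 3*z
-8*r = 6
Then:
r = -3/4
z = 5/8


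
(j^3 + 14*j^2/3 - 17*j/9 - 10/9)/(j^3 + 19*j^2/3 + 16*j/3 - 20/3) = (j + 1/3)/(j + 2)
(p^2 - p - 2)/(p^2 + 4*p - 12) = (p + 1)/(p + 6)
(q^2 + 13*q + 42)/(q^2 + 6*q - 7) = (q + 6)/(q - 1)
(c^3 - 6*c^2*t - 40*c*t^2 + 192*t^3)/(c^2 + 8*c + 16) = (c^3 - 6*c^2*t - 40*c*t^2 + 192*t^3)/(c^2 + 8*c + 16)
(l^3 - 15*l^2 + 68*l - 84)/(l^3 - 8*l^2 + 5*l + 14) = (l - 6)/(l + 1)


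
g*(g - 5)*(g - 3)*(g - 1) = g^4 - 9*g^3 + 23*g^2 - 15*g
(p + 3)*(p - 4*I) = p^2 + 3*p - 4*I*p - 12*I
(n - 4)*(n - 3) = n^2 - 7*n + 12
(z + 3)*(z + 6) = z^2 + 9*z + 18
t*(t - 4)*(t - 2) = t^3 - 6*t^2 + 8*t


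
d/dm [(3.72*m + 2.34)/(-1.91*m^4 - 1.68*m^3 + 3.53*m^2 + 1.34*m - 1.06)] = (21.3156*m^4 + 30.3768*m^3 - 1.338*m^2 - 16.5204*m - 7.0788)/(3.6481*m^8 + 6.4176*m^7 - 10.6622*m^6 - 16.9796*m^5 + 12.0077*m^4 + 13.022*m^3 - 5.688*m^2 - 2.8408*m + 1.1236)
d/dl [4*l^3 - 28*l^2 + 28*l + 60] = 12*l^2 - 56*l + 28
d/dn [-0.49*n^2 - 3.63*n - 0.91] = -0.98*n - 3.63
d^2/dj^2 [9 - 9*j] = 0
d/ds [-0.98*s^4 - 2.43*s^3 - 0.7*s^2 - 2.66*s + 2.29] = -3.92*s^3 - 7.29*s^2 - 1.4*s - 2.66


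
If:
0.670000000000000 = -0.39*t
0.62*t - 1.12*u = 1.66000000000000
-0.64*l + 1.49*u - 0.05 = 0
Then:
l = -5.74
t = -1.72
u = -2.43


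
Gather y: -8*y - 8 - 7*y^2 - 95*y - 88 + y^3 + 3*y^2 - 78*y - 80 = y^3 - 4*y^2 - 181*y - 176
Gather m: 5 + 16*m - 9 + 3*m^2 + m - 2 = 3*m^2 + 17*m - 6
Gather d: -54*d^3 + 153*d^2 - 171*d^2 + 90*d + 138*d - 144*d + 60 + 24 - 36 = -54*d^3 - 18*d^2 + 84*d + 48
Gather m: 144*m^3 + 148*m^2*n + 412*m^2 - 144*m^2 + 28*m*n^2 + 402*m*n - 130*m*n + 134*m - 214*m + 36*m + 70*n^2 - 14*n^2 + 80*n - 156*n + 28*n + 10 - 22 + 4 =144*m^3 + m^2*(148*n + 268) + m*(28*n^2 + 272*n - 44) + 56*n^2 - 48*n - 8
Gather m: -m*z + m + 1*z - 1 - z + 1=m*(1 - z)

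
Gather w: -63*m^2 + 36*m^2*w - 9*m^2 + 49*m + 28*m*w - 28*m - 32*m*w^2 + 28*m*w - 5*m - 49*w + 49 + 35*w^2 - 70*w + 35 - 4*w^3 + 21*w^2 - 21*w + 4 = -72*m^2 + 16*m - 4*w^3 + w^2*(56 - 32*m) + w*(36*m^2 + 56*m - 140) + 88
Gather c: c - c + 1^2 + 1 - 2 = 0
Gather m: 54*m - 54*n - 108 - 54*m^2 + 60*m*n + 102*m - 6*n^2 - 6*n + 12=-54*m^2 + m*(60*n + 156) - 6*n^2 - 60*n - 96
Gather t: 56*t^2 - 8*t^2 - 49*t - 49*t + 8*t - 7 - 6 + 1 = 48*t^2 - 90*t - 12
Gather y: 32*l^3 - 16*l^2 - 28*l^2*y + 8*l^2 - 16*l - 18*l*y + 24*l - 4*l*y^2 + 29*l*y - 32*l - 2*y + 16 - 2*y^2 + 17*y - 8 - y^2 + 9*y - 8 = 32*l^3 - 8*l^2 - 24*l + y^2*(-4*l - 3) + y*(-28*l^2 + 11*l + 24)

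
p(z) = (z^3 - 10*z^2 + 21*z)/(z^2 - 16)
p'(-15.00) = 0.69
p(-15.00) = -28.42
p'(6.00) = 0.99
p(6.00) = -0.90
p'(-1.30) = -4.23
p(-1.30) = 3.24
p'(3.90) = 150.38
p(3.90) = 13.77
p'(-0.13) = -1.48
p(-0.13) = 0.18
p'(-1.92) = -7.86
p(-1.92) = 6.84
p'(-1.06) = -3.40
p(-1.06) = 2.33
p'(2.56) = 0.83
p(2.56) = -0.53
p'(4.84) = 2.63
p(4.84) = -2.59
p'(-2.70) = -21.75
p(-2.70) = 17.14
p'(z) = -2*z*(z^3 - 10*z^2 + 21*z)/(z^2 - 16)^2 + (3*z^2 - 20*z + 21)/(z^2 - 16)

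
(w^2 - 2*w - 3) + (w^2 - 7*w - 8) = 2*w^2 - 9*w - 11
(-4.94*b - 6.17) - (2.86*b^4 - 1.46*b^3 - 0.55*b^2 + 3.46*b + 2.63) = -2.86*b^4 + 1.46*b^3 + 0.55*b^2 - 8.4*b - 8.8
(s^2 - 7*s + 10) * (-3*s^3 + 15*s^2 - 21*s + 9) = -3*s^5 + 36*s^4 - 156*s^3 + 306*s^2 - 273*s + 90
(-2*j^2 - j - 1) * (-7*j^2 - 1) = 14*j^4 + 7*j^3 + 9*j^2 + j + 1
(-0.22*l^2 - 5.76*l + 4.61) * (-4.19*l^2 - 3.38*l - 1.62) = 0.9218*l^4 + 24.878*l^3 + 0.509299999999995*l^2 - 6.2506*l - 7.4682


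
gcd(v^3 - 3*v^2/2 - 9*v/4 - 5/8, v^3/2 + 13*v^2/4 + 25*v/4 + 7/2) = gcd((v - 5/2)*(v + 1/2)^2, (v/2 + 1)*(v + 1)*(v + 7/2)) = 1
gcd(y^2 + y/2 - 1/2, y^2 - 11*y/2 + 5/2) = y - 1/2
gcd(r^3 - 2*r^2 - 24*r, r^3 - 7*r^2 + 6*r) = r^2 - 6*r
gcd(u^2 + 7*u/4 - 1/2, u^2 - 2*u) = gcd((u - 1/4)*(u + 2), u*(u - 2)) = 1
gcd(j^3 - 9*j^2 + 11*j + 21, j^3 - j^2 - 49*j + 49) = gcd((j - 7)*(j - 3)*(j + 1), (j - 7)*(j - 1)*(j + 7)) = j - 7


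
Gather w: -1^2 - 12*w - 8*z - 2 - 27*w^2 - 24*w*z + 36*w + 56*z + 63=-27*w^2 + w*(24 - 24*z) + 48*z + 60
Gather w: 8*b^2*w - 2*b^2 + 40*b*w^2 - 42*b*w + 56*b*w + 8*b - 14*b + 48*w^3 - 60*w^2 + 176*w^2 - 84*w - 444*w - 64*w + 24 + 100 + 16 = -2*b^2 - 6*b + 48*w^3 + w^2*(40*b + 116) + w*(8*b^2 + 14*b - 592) + 140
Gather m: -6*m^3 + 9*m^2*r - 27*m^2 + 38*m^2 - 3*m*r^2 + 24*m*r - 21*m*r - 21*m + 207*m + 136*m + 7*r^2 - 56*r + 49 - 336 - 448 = -6*m^3 + m^2*(9*r + 11) + m*(-3*r^2 + 3*r + 322) + 7*r^2 - 56*r - 735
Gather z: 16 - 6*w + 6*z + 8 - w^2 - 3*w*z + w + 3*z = -w^2 - 5*w + z*(9 - 3*w) + 24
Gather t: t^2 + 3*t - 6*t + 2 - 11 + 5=t^2 - 3*t - 4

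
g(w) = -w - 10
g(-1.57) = -8.43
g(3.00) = -13.00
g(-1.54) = -8.46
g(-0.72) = -9.28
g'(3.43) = -1.00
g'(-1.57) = -1.00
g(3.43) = -13.43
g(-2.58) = -7.42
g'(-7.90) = -1.00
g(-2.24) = -7.76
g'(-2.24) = -1.00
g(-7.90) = -2.10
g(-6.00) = -4.00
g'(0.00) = -1.00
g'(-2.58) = -1.00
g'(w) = -1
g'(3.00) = -1.00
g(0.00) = -10.00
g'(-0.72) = -1.00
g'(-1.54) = -1.00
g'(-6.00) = -1.00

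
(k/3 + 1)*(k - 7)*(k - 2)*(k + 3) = k^4/3 - k^3 - 31*k^2/3 + k + 42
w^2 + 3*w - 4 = (w - 1)*(w + 4)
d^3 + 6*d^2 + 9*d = d*(d + 3)^2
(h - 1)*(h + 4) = h^2 + 3*h - 4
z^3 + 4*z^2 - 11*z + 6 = (z - 1)^2*(z + 6)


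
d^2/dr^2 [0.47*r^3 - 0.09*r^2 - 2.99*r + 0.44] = 2.82*r - 0.18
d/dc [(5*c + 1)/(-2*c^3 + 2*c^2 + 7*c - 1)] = 4*(5*c^3 - c^2 - c - 3)/(4*c^6 - 8*c^5 - 24*c^4 + 32*c^3 + 45*c^2 - 14*c + 1)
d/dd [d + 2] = 1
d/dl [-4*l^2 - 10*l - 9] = -8*l - 10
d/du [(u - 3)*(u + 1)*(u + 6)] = 3*u^2 + 8*u - 15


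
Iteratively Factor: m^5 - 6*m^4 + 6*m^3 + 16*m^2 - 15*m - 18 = (m - 2)*(m^4 - 4*m^3 - 2*m^2 + 12*m + 9) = (m - 3)*(m - 2)*(m^3 - m^2 - 5*m - 3) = (m - 3)^2*(m - 2)*(m^2 + 2*m + 1) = (m - 3)^2*(m - 2)*(m + 1)*(m + 1)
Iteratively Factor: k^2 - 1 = (k + 1)*(k - 1)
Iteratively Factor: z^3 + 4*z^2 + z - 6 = (z + 2)*(z^2 + 2*z - 3) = (z - 1)*(z + 2)*(z + 3)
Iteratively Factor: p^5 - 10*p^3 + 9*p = (p + 1)*(p^4 - p^3 - 9*p^2 + 9*p) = (p - 1)*(p + 1)*(p^3 - 9*p) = (p - 1)*(p + 1)*(p + 3)*(p^2 - 3*p) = p*(p - 1)*(p + 1)*(p + 3)*(p - 3)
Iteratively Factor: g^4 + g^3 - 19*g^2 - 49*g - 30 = (g + 2)*(g^3 - g^2 - 17*g - 15) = (g - 5)*(g + 2)*(g^2 + 4*g + 3) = (g - 5)*(g + 1)*(g + 2)*(g + 3)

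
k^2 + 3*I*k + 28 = (k - 4*I)*(k + 7*I)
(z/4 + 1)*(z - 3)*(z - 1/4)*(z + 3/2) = z^4/4 + 9*z^3/16 - 89*z^2/32 - 123*z/32 + 9/8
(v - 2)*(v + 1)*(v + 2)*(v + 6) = v^4 + 7*v^3 + 2*v^2 - 28*v - 24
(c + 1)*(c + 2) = c^2 + 3*c + 2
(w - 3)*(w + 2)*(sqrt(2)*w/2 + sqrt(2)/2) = sqrt(2)*w^3/2 - 7*sqrt(2)*w/2 - 3*sqrt(2)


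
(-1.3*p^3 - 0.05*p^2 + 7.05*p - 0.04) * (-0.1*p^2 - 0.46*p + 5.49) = 0.13*p^5 + 0.603*p^4 - 7.819*p^3 - 3.5135*p^2 + 38.7229*p - 0.2196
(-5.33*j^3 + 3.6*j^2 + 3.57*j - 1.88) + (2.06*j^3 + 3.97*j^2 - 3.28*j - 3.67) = -3.27*j^3 + 7.57*j^2 + 0.29*j - 5.55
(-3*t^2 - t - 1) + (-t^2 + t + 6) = 5 - 4*t^2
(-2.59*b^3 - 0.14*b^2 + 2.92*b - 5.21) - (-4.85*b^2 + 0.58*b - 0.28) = -2.59*b^3 + 4.71*b^2 + 2.34*b - 4.93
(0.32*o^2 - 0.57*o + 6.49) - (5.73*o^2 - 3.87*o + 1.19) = -5.41*o^2 + 3.3*o + 5.3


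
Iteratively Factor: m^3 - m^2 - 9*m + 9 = (m - 3)*(m^2 + 2*m - 3) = (m - 3)*(m + 3)*(m - 1)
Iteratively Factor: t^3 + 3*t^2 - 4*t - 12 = (t - 2)*(t^2 + 5*t + 6) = (t - 2)*(t + 3)*(t + 2)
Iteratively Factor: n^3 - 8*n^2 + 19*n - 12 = (n - 4)*(n^2 - 4*n + 3) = (n - 4)*(n - 1)*(n - 3)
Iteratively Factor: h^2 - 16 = (h + 4)*(h - 4)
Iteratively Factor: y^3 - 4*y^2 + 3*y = (y - 3)*(y^2 - y) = y*(y - 3)*(y - 1)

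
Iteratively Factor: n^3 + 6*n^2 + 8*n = (n + 2)*(n^2 + 4*n) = n*(n + 2)*(n + 4)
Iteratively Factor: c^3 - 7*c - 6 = (c + 2)*(c^2 - 2*c - 3) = (c + 1)*(c + 2)*(c - 3)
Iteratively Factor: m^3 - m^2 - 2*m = (m)*(m^2 - m - 2) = m*(m - 2)*(m + 1)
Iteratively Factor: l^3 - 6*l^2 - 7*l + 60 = (l + 3)*(l^2 - 9*l + 20) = (l - 4)*(l + 3)*(l - 5)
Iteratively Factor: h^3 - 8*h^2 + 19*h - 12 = (h - 1)*(h^2 - 7*h + 12) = (h - 4)*(h - 1)*(h - 3)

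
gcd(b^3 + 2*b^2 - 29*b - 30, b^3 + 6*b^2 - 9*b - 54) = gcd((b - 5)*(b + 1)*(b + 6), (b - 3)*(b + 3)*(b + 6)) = b + 6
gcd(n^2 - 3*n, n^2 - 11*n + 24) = n - 3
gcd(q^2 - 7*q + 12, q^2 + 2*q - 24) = q - 4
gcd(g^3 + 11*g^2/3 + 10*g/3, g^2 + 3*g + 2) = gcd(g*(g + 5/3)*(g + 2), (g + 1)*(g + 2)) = g + 2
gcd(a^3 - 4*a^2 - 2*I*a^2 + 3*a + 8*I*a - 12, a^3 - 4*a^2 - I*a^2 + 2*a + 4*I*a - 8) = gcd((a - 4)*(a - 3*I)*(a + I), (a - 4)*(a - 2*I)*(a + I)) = a^2 + a*(-4 + I) - 4*I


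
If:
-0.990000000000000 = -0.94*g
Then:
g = 1.05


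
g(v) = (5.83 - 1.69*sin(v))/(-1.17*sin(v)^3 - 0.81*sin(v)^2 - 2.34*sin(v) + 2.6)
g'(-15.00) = -0.55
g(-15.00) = 1.69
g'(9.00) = -7.32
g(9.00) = 3.62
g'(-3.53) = -6.04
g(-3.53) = 3.38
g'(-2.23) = -0.47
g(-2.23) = 1.58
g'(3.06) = -1.75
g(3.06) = 2.37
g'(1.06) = 20.64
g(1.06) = -5.22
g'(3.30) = -0.93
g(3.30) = 2.06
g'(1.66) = -1.05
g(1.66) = -2.45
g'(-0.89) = 0.48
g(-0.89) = 1.60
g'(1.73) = -2.00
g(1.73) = -2.56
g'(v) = (5.83 - 1.69*sin(v))*(3.51*sin(v)^2*cos(v) + 1.62*sin(v)*cos(v) + 2.34*cos(v))/(-1.17*sin(v)^3 - 0.81*sin(v)^2 - 2.34*sin(v) + 2.6)^2 - 1.69*cos(v)/(-1.17*sin(v)^3 - 0.81*sin(v)^2 - 2.34*sin(v) + 2.6)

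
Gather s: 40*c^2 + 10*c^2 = 50*c^2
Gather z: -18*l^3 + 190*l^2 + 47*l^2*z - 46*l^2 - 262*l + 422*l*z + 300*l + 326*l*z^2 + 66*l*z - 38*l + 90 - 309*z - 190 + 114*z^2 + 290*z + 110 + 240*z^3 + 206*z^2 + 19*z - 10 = -18*l^3 + 144*l^2 + 240*z^3 + z^2*(326*l + 320) + z*(47*l^2 + 488*l)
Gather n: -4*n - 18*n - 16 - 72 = -22*n - 88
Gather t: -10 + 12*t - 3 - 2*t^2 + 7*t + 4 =-2*t^2 + 19*t - 9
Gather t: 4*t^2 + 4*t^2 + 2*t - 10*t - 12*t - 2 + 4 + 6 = 8*t^2 - 20*t + 8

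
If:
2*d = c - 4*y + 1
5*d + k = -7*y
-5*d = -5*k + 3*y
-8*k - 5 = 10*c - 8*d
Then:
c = -91/146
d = -95/292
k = -25/146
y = 75/292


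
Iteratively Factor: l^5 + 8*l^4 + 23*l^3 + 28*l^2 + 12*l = (l)*(l^4 + 8*l^3 + 23*l^2 + 28*l + 12) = l*(l + 3)*(l^3 + 5*l^2 + 8*l + 4) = l*(l + 1)*(l + 3)*(l^2 + 4*l + 4) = l*(l + 1)*(l + 2)*(l + 3)*(l + 2)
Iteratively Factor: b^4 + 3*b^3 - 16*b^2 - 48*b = (b + 3)*(b^3 - 16*b) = b*(b + 3)*(b^2 - 16) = b*(b + 3)*(b + 4)*(b - 4)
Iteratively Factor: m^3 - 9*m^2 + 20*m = (m - 5)*(m^2 - 4*m) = (m - 5)*(m - 4)*(m)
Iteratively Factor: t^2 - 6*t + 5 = (t - 5)*(t - 1)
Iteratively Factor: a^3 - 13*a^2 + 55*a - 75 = (a - 3)*(a^2 - 10*a + 25) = (a - 5)*(a - 3)*(a - 5)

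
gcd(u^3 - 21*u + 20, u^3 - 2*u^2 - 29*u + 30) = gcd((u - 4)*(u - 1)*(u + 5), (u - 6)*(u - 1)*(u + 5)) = u^2 + 4*u - 5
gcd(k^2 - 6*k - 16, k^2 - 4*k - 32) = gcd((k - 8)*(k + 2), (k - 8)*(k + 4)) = k - 8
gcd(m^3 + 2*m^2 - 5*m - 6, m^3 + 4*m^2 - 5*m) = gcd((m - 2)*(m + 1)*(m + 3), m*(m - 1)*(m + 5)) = 1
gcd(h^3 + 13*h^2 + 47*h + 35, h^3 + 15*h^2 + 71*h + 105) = h^2 + 12*h + 35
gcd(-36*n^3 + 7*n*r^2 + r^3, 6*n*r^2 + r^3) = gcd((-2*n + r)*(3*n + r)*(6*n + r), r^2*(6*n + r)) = 6*n + r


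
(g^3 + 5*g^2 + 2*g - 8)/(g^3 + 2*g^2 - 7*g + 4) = (g + 2)/(g - 1)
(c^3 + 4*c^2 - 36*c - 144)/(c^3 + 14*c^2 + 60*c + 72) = (c^2 - 2*c - 24)/(c^2 + 8*c + 12)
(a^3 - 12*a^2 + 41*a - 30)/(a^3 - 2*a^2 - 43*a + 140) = (a^2 - 7*a + 6)/(a^2 + 3*a - 28)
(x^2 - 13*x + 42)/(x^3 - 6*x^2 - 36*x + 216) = (x - 7)/(x^2 - 36)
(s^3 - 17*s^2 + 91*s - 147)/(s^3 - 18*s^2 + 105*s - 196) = (s - 3)/(s - 4)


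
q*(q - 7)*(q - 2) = q^3 - 9*q^2 + 14*q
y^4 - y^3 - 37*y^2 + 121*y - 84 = (y - 4)*(y - 3)*(y - 1)*(y + 7)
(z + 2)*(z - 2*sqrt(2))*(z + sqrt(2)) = z^3 - sqrt(2)*z^2 + 2*z^2 - 4*z - 2*sqrt(2)*z - 8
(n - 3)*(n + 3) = n^2 - 9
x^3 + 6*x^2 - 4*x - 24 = (x - 2)*(x + 2)*(x + 6)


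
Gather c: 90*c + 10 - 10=90*c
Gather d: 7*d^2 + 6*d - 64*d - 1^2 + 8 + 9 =7*d^2 - 58*d + 16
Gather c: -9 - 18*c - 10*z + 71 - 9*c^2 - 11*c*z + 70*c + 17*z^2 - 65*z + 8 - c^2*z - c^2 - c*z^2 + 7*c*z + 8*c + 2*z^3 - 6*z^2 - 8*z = c^2*(-z - 10) + c*(-z^2 - 4*z + 60) + 2*z^3 + 11*z^2 - 83*z + 70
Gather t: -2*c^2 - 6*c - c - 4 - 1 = -2*c^2 - 7*c - 5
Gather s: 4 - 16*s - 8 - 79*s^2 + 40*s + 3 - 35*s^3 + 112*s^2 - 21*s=-35*s^3 + 33*s^2 + 3*s - 1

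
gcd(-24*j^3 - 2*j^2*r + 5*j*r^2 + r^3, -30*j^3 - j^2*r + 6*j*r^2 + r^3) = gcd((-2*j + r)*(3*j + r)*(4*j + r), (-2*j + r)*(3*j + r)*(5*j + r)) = -6*j^2 + j*r + r^2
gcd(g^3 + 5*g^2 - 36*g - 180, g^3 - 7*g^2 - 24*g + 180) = g^2 - g - 30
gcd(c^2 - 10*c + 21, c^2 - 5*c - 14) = c - 7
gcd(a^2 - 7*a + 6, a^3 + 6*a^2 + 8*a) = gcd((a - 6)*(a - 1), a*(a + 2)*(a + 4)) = 1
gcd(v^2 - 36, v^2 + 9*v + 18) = v + 6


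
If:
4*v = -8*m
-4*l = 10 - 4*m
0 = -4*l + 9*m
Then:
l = -9/2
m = -2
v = 4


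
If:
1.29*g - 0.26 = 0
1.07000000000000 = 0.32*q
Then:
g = 0.20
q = 3.34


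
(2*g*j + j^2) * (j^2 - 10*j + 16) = 2*g*j^3 - 20*g*j^2 + 32*g*j + j^4 - 10*j^3 + 16*j^2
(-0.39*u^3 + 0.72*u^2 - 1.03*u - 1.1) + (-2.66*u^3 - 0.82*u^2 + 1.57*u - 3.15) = -3.05*u^3 - 0.1*u^2 + 0.54*u - 4.25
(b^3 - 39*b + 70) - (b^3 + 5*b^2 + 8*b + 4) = -5*b^2 - 47*b + 66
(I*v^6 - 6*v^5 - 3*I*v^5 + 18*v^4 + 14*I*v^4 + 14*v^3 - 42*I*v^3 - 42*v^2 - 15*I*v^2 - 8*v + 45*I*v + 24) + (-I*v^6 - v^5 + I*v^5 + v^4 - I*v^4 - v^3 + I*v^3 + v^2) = -7*v^5 - 2*I*v^5 + 19*v^4 + 13*I*v^4 + 13*v^3 - 41*I*v^3 - 41*v^2 - 15*I*v^2 - 8*v + 45*I*v + 24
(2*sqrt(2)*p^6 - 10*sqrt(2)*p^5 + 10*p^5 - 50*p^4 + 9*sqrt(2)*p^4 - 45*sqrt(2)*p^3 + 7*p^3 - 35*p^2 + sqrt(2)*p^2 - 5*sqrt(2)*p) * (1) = 2*sqrt(2)*p^6 - 10*sqrt(2)*p^5 + 10*p^5 - 50*p^4 + 9*sqrt(2)*p^4 - 45*sqrt(2)*p^3 + 7*p^3 - 35*p^2 + sqrt(2)*p^2 - 5*sqrt(2)*p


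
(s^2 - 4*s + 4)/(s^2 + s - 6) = (s - 2)/(s + 3)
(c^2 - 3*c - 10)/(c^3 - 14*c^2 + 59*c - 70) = (c + 2)/(c^2 - 9*c + 14)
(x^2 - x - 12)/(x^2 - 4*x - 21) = (x - 4)/(x - 7)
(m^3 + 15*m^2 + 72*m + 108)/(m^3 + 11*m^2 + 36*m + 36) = (m + 6)/(m + 2)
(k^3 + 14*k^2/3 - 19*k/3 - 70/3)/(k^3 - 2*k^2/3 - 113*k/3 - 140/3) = (3*k^2 - k - 14)/(3*k^2 - 17*k - 28)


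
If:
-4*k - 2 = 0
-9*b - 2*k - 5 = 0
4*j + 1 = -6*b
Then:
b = -4/9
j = 5/12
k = -1/2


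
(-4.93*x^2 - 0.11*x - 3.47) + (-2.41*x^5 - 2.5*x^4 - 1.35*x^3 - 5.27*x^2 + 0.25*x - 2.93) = -2.41*x^5 - 2.5*x^4 - 1.35*x^3 - 10.2*x^2 + 0.14*x - 6.4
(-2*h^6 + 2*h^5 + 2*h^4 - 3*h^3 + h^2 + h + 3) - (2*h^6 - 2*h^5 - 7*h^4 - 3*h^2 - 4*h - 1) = -4*h^6 + 4*h^5 + 9*h^4 - 3*h^3 + 4*h^2 + 5*h + 4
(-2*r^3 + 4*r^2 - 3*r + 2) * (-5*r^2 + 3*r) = 10*r^5 - 26*r^4 + 27*r^3 - 19*r^2 + 6*r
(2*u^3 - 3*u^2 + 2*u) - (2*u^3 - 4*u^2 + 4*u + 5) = u^2 - 2*u - 5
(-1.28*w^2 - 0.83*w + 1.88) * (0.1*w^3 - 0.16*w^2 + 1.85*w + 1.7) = -0.128*w^5 + 0.1218*w^4 - 2.0472*w^3 - 4.0123*w^2 + 2.067*w + 3.196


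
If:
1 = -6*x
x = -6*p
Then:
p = 1/36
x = -1/6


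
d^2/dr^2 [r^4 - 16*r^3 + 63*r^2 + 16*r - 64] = 12*r^2 - 96*r + 126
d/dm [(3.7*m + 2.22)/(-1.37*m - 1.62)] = (-4.045062*m - 4.783212)/(1.37*m + 1.62)^3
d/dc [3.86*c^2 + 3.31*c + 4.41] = 7.72*c + 3.31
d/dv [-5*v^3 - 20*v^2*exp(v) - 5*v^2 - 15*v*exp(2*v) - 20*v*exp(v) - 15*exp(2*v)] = -20*v^2*exp(v) - 15*v^2 - 30*v*exp(2*v) - 60*v*exp(v) - 10*v - 45*exp(2*v) - 20*exp(v)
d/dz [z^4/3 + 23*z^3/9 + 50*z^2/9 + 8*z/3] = 4*z^3/3 + 23*z^2/3 + 100*z/9 + 8/3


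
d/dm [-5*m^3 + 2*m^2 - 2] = m*(4 - 15*m)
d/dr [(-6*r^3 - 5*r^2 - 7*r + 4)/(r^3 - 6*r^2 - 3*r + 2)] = (41*r^4 + 50*r^3 - 75*r^2 + 28*r - 2)/(r^6 - 12*r^5 + 30*r^4 + 40*r^3 - 15*r^2 - 12*r + 4)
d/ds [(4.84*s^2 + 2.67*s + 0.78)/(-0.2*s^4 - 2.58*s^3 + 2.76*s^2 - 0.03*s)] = (1.936*s^5 + 14.0892*s^4 + 14.4012*s^3 - 1.4772*s^2 - 4.3056*s + 0.0234)/(s^2*(0.04*s^6 + 1.032*s^5 + 5.5524*s^4 - 14.2296*s^3 + 7.7724*s^2 - 0.1656*s + 0.0009))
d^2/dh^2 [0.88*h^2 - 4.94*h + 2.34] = 1.76000000000000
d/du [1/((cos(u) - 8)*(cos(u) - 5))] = (2*cos(u) - 13)*sin(u)/((cos(u) - 8)^2*(cos(u) - 5)^2)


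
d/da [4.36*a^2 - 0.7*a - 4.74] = 8.72*a - 0.7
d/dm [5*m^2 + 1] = 10*m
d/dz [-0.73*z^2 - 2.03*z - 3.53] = -1.46*z - 2.03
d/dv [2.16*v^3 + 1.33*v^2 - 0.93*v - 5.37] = 6.48*v^2 + 2.66*v - 0.93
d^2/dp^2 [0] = 0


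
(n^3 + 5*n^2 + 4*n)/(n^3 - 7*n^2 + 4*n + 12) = n*(n + 4)/(n^2 - 8*n + 12)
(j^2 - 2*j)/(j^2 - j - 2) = j/(j + 1)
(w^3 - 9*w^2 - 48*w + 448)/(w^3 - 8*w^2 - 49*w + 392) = (w - 8)/(w - 7)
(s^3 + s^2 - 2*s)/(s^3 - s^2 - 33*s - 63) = s*(-s^2 - s + 2)/(-s^3 + s^2 + 33*s + 63)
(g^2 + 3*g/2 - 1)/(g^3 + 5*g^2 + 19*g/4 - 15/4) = 2*(g + 2)/(2*g^2 + 11*g + 15)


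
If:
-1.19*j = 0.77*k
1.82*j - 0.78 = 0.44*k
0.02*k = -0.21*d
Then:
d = 0.05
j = 0.31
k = -0.48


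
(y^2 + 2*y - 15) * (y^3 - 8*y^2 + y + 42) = y^5 - 6*y^4 - 30*y^3 + 164*y^2 + 69*y - 630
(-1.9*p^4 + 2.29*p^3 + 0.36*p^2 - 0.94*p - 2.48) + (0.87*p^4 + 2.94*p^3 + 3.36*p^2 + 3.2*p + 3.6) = -1.03*p^4 + 5.23*p^3 + 3.72*p^2 + 2.26*p + 1.12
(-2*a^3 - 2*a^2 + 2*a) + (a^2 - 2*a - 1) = -2*a^3 - a^2 - 1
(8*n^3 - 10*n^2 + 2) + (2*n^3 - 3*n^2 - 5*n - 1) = 10*n^3 - 13*n^2 - 5*n + 1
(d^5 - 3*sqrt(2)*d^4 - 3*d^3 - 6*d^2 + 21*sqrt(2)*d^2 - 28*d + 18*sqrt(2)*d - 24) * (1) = d^5 - 3*sqrt(2)*d^4 - 3*d^3 - 6*d^2 + 21*sqrt(2)*d^2 - 28*d + 18*sqrt(2)*d - 24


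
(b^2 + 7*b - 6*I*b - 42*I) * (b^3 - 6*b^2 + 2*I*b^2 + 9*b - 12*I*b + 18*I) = b^5 + b^4 - 4*I*b^4 - 21*b^3 - 4*I*b^3 + 75*b^2 + 132*I*b^2 - 396*b - 252*I*b + 756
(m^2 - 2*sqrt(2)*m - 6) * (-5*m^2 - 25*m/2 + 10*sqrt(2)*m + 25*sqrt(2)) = -5*m^4 - 25*m^3/2 + 20*sqrt(2)*m^3 - 10*m^2 + 50*sqrt(2)*m^2 - 60*sqrt(2)*m - 25*m - 150*sqrt(2)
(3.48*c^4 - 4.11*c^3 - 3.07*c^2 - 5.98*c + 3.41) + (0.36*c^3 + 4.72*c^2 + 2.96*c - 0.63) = 3.48*c^4 - 3.75*c^3 + 1.65*c^2 - 3.02*c + 2.78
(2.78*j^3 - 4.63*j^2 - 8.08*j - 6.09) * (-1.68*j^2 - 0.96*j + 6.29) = -4.6704*j^5 + 5.1096*j^4 + 35.5054*j^3 - 11.1347*j^2 - 44.9768*j - 38.3061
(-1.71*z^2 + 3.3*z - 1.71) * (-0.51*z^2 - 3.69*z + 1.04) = 0.8721*z^4 + 4.6269*z^3 - 13.0833*z^2 + 9.7419*z - 1.7784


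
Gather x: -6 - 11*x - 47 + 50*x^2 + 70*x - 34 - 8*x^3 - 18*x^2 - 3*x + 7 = -8*x^3 + 32*x^2 + 56*x - 80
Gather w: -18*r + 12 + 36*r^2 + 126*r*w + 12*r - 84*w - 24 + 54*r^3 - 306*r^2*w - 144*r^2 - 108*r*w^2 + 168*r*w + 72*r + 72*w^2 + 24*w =54*r^3 - 108*r^2 + 66*r + w^2*(72 - 108*r) + w*(-306*r^2 + 294*r - 60) - 12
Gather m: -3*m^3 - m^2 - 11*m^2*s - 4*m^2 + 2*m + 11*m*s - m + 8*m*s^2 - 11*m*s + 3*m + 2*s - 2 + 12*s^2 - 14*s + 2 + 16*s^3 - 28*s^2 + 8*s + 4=-3*m^3 + m^2*(-11*s - 5) + m*(8*s^2 + 4) + 16*s^3 - 16*s^2 - 4*s + 4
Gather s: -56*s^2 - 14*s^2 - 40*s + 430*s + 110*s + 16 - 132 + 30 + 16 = -70*s^2 + 500*s - 70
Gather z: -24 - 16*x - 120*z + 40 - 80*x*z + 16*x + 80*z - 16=z*(-80*x - 40)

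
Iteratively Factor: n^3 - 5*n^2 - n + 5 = (n - 1)*(n^2 - 4*n - 5) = (n - 5)*(n - 1)*(n + 1)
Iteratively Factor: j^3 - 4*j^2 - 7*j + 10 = (j - 1)*(j^2 - 3*j - 10) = (j - 5)*(j - 1)*(j + 2)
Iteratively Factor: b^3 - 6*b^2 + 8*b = (b)*(b^2 - 6*b + 8) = b*(b - 4)*(b - 2)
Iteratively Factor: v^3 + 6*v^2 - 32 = (v + 4)*(v^2 + 2*v - 8) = (v - 2)*(v + 4)*(v + 4)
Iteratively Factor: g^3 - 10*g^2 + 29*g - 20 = (g - 1)*(g^2 - 9*g + 20) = (g - 4)*(g - 1)*(g - 5)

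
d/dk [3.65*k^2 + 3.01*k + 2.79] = 7.3*k + 3.01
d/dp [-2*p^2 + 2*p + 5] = 2 - 4*p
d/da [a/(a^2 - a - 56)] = (a^2 - a*(2*a - 1) - a - 56)/(-a^2 + a + 56)^2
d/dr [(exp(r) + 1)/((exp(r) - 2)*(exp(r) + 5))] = (-exp(2*r) - 2*exp(r) - 13)*exp(r)/(exp(4*r) + 6*exp(3*r) - 11*exp(2*r) - 60*exp(r) + 100)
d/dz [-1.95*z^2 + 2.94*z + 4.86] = 2.94 - 3.9*z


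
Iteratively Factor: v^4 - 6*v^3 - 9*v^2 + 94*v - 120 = (v - 5)*(v^3 - v^2 - 14*v + 24) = (v - 5)*(v - 2)*(v^2 + v - 12) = (v - 5)*(v - 3)*(v - 2)*(v + 4)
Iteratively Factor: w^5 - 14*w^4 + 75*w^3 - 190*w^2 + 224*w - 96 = (w - 3)*(w^4 - 11*w^3 + 42*w^2 - 64*w + 32) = (w - 4)*(w - 3)*(w^3 - 7*w^2 + 14*w - 8) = (w - 4)^2*(w - 3)*(w^2 - 3*w + 2) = (w - 4)^2*(w - 3)*(w - 1)*(w - 2)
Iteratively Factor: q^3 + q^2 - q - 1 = (q + 1)*(q^2 - 1) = (q + 1)^2*(q - 1)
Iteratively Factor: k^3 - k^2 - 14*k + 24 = (k + 4)*(k^2 - 5*k + 6) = (k - 3)*(k + 4)*(k - 2)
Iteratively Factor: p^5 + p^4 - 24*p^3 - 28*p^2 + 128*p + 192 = (p - 4)*(p^4 + 5*p^3 - 4*p^2 - 44*p - 48) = (p - 4)*(p + 2)*(p^3 + 3*p^2 - 10*p - 24) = (p - 4)*(p - 3)*(p + 2)*(p^2 + 6*p + 8) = (p - 4)*(p - 3)*(p + 2)*(p + 4)*(p + 2)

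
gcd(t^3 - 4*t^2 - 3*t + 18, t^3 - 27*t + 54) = t^2 - 6*t + 9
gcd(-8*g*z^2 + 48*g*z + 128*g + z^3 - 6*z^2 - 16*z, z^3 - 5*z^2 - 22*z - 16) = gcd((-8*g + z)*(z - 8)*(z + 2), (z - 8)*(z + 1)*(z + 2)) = z^2 - 6*z - 16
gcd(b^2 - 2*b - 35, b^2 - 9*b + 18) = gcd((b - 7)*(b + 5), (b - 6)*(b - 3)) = 1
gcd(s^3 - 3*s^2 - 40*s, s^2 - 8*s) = s^2 - 8*s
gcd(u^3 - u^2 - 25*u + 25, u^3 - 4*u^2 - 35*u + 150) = u - 5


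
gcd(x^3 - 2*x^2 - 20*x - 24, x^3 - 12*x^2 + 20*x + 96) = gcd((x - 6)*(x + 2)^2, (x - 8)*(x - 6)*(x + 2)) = x^2 - 4*x - 12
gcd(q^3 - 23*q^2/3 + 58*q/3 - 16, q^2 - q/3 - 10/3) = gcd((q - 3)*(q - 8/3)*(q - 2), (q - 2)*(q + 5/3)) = q - 2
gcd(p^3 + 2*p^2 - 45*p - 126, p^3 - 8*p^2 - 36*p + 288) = p + 6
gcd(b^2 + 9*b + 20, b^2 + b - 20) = b + 5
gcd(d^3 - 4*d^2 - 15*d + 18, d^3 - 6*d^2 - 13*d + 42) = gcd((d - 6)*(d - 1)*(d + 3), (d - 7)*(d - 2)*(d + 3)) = d + 3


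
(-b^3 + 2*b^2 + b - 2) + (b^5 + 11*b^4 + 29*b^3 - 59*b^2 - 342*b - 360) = b^5 + 11*b^4 + 28*b^3 - 57*b^2 - 341*b - 362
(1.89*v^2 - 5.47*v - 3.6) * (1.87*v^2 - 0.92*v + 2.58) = 3.5343*v^4 - 11.9677*v^3 + 3.1766*v^2 - 10.8006*v - 9.288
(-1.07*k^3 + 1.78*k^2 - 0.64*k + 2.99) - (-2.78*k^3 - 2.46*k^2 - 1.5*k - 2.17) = 1.71*k^3 + 4.24*k^2 + 0.86*k + 5.16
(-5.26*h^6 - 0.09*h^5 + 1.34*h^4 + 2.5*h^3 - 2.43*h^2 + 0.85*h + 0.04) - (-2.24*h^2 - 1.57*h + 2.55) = -5.26*h^6 - 0.09*h^5 + 1.34*h^4 + 2.5*h^3 - 0.19*h^2 + 2.42*h - 2.51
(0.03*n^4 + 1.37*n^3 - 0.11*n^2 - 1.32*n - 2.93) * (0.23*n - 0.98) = 0.0069*n^5 + 0.2857*n^4 - 1.3679*n^3 - 0.1958*n^2 + 0.6197*n + 2.8714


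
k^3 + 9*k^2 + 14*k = k*(k + 2)*(k + 7)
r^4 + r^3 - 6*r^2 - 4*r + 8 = (r - 2)*(r - 1)*(r + 2)^2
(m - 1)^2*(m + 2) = m^3 - 3*m + 2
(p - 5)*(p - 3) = p^2 - 8*p + 15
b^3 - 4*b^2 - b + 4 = (b - 4)*(b - 1)*(b + 1)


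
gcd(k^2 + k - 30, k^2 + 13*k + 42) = k + 6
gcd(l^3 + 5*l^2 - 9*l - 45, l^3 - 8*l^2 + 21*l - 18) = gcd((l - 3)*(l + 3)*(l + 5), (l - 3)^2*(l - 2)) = l - 3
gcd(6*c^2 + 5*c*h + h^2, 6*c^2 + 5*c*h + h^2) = 6*c^2 + 5*c*h + h^2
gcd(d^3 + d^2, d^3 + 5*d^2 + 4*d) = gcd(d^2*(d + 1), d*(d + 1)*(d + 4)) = d^2 + d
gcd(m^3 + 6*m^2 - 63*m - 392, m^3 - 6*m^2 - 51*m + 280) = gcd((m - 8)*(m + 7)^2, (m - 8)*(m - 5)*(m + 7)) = m^2 - m - 56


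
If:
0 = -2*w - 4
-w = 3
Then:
No Solution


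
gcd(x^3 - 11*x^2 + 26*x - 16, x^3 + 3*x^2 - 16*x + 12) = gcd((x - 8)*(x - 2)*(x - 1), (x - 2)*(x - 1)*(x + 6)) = x^2 - 3*x + 2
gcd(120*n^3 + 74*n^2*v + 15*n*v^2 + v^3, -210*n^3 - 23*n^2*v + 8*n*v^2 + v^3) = 6*n + v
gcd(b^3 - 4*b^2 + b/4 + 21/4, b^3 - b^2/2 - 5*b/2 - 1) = b + 1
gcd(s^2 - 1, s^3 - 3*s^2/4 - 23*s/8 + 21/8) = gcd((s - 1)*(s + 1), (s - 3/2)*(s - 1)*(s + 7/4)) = s - 1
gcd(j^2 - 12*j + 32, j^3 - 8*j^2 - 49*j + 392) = j - 8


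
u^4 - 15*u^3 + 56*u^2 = u^2*(u - 8)*(u - 7)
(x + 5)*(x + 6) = x^2 + 11*x + 30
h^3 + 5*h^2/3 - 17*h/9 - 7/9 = (h - 1)*(h + 1/3)*(h + 7/3)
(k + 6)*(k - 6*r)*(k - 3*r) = k^3 - 9*k^2*r + 6*k^2 + 18*k*r^2 - 54*k*r + 108*r^2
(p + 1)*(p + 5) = p^2 + 6*p + 5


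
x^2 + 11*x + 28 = (x + 4)*(x + 7)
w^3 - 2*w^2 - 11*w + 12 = (w - 4)*(w - 1)*(w + 3)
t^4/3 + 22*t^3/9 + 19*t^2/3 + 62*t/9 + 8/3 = (t/3 + 1)*(t + 1)*(t + 4/3)*(t + 2)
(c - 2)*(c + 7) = c^2 + 5*c - 14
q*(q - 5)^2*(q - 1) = q^4 - 11*q^3 + 35*q^2 - 25*q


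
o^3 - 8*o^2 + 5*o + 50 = (o - 5)^2*(o + 2)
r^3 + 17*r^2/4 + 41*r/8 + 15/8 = (r + 3/4)*(r + 1)*(r + 5/2)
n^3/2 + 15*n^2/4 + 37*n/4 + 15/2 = (n/2 + 1)*(n + 5/2)*(n + 3)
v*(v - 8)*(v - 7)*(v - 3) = v^4 - 18*v^3 + 101*v^2 - 168*v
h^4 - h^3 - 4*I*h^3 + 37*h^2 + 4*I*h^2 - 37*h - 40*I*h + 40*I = (h - 8*I)*(h + 5*I)*(-I*h + I)*(I*h + 1)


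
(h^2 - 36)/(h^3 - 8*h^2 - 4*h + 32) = (h^2 - 36)/(h^3 - 8*h^2 - 4*h + 32)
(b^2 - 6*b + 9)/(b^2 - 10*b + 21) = (b - 3)/(b - 7)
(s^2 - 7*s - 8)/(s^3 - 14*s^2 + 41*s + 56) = 1/(s - 7)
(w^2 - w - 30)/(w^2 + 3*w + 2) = (w^2 - w - 30)/(w^2 + 3*w + 2)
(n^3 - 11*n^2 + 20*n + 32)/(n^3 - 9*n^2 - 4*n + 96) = (n + 1)/(n + 3)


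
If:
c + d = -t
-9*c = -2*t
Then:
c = 2*t/9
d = -11*t/9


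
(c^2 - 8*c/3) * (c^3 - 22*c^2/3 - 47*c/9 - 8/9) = c^5 - 10*c^4 + 43*c^3/3 + 352*c^2/27 + 64*c/27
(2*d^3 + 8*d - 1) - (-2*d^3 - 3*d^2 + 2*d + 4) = 4*d^3 + 3*d^2 + 6*d - 5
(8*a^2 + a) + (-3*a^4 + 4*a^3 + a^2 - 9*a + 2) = -3*a^4 + 4*a^3 + 9*a^2 - 8*a + 2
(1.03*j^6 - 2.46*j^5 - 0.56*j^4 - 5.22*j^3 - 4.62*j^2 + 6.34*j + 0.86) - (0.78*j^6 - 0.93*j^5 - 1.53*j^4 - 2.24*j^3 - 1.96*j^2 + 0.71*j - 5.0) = 0.25*j^6 - 1.53*j^5 + 0.97*j^4 - 2.98*j^3 - 2.66*j^2 + 5.63*j + 5.86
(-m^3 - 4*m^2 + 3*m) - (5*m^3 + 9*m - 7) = -6*m^3 - 4*m^2 - 6*m + 7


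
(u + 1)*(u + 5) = u^2 + 6*u + 5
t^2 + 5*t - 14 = (t - 2)*(t + 7)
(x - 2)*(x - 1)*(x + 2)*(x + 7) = x^4 + 6*x^3 - 11*x^2 - 24*x + 28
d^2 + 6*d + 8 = (d + 2)*(d + 4)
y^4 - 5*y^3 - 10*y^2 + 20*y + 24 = (y - 6)*(y - 2)*(y + 1)*(y + 2)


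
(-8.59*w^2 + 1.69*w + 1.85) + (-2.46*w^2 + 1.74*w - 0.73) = -11.05*w^2 + 3.43*w + 1.12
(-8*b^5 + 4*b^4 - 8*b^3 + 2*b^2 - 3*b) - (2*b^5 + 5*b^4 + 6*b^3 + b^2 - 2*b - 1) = -10*b^5 - b^4 - 14*b^3 + b^2 - b + 1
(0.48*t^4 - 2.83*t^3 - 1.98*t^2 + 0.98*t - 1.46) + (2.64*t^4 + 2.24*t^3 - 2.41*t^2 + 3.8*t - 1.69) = 3.12*t^4 - 0.59*t^3 - 4.39*t^2 + 4.78*t - 3.15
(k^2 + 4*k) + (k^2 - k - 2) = 2*k^2 + 3*k - 2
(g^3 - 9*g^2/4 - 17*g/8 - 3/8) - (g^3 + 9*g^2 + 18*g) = -45*g^2/4 - 161*g/8 - 3/8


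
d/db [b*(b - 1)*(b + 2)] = 3*b^2 + 2*b - 2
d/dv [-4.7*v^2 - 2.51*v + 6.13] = -9.4*v - 2.51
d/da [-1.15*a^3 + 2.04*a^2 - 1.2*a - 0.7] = -3.45*a^2 + 4.08*a - 1.2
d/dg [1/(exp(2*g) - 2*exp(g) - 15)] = 2*(1 - exp(g))*exp(g)/(-exp(2*g) + 2*exp(g) + 15)^2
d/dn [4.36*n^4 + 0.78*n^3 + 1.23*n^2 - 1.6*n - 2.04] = 17.44*n^3 + 2.34*n^2 + 2.46*n - 1.6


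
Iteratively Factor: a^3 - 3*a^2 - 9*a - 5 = (a + 1)*(a^2 - 4*a - 5) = (a + 1)^2*(a - 5)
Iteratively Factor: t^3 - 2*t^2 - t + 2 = (t + 1)*(t^2 - 3*t + 2) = (t - 2)*(t + 1)*(t - 1)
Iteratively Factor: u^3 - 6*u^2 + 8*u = (u - 4)*(u^2 - 2*u) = u*(u - 4)*(u - 2)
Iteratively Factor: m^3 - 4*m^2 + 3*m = (m)*(m^2 - 4*m + 3) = m*(m - 3)*(m - 1)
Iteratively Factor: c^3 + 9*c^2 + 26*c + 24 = (c + 4)*(c^2 + 5*c + 6) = (c + 2)*(c + 4)*(c + 3)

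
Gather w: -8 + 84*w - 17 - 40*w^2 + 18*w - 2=-40*w^2 + 102*w - 27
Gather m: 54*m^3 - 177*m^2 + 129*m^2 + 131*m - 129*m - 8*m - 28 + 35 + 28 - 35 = 54*m^3 - 48*m^2 - 6*m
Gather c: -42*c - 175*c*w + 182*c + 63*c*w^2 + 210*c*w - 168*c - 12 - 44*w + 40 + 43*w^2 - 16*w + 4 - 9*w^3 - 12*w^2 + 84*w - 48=c*(63*w^2 + 35*w - 28) - 9*w^3 + 31*w^2 + 24*w - 16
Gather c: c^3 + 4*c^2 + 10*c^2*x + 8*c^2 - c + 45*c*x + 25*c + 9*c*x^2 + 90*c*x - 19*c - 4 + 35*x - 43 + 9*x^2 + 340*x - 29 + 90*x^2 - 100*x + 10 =c^3 + c^2*(10*x + 12) + c*(9*x^2 + 135*x + 5) + 99*x^2 + 275*x - 66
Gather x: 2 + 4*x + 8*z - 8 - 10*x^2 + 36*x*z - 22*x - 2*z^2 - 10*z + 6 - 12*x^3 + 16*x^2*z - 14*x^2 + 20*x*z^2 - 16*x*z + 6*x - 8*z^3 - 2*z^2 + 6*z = -12*x^3 + x^2*(16*z - 24) + x*(20*z^2 + 20*z - 12) - 8*z^3 - 4*z^2 + 4*z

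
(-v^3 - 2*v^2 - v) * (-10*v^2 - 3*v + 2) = 10*v^5 + 23*v^4 + 14*v^3 - v^2 - 2*v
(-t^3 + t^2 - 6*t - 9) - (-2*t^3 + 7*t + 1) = t^3 + t^2 - 13*t - 10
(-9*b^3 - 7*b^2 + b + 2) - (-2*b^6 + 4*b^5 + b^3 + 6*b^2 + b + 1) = 2*b^6 - 4*b^5 - 10*b^3 - 13*b^2 + 1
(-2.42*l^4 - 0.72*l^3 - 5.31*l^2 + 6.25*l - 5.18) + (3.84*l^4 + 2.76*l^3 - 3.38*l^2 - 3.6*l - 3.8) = 1.42*l^4 + 2.04*l^3 - 8.69*l^2 + 2.65*l - 8.98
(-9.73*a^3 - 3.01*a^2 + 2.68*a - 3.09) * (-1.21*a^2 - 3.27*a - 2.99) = 11.7733*a^5 + 35.4592*a^4 + 35.6926*a^3 + 3.9752*a^2 + 2.0911*a + 9.2391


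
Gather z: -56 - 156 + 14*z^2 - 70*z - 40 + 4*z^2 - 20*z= 18*z^2 - 90*z - 252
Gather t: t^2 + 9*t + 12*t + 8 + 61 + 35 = t^2 + 21*t + 104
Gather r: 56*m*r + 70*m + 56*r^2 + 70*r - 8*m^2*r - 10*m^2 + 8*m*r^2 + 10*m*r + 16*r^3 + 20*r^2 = -10*m^2 + 70*m + 16*r^3 + r^2*(8*m + 76) + r*(-8*m^2 + 66*m + 70)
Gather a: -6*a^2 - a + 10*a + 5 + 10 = -6*a^2 + 9*a + 15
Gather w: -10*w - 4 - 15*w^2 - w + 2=-15*w^2 - 11*w - 2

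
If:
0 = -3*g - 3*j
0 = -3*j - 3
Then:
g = 1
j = -1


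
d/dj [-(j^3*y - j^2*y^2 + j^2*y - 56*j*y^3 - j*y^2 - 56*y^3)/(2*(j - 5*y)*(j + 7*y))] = y*(-j^2 + 10*j*y - 40*y^2 - 3*y)/(2*(j^2 - 10*j*y + 25*y^2))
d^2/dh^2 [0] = 0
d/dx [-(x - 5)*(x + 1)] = 4 - 2*x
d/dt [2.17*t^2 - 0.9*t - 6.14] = 4.34*t - 0.9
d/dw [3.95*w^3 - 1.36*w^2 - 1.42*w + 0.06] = 11.85*w^2 - 2.72*w - 1.42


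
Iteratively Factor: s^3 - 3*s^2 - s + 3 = (s - 1)*(s^2 - 2*s - 3) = (s - 1)*(s + 1)*(s - 3)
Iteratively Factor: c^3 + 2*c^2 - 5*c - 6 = (c + 3)*(c^2 - c - 2) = (c - 2)*(c + 3)*(c + 1)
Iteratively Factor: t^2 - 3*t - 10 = (t + 2)*(t - 5)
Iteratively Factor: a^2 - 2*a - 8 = (a + 2)*(a - 4)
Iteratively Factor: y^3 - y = (y)*(y^2 - 1) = y*(y - 1)*(y + 1)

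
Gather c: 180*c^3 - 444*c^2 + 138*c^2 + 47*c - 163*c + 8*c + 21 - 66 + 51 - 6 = 180*c^3 - 306*c^2 - 108*c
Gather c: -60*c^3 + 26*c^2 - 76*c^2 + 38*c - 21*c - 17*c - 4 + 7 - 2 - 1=-60*c^3 - 50*c^2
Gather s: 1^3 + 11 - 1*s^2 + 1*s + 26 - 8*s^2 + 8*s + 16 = -9*s^2 + 9*s + 54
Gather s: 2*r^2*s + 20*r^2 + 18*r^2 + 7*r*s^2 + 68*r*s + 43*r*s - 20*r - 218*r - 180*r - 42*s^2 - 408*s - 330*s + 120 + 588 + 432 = 38*r^2 - 418*r + s^2*(7*r - 42) + s*(2*r^2 + 111*r - 738) + 1140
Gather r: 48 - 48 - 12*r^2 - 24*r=-12*r^2 - 24*r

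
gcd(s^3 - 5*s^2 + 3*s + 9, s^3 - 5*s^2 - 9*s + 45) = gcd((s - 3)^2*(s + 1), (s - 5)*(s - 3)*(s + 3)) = s - 3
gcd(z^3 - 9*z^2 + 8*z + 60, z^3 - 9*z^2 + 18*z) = z - 6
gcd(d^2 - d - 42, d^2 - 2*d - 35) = d - 7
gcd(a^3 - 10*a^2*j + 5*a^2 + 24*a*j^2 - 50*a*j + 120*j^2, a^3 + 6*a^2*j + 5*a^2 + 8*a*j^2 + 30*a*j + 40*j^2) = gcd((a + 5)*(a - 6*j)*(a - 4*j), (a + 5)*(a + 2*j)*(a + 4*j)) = a + 5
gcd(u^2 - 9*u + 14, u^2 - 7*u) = u - 7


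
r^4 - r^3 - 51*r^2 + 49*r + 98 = (r - 7)*(r - 2)*(r + 1)*(r + 7)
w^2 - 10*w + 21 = (w - 7)*(w - 3)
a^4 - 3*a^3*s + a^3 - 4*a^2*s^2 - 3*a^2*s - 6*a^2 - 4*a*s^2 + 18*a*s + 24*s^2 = (a - 2)*(a + 3)*(a - 4*s)*(a + s)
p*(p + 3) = p^2 + 3*p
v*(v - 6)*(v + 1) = v^3 - 5*v^2 - 6*v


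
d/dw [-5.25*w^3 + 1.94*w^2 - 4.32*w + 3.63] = -15.75*w^2 + 3.88*w - 4.32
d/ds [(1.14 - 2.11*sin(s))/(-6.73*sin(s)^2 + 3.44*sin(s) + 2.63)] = (-14.2003*sin(s)^2 + 15.3444*sin(s) - 9.4709)*cos(s)/(45.2929*sin(s)^4 - 46.3024*sin(s)^3 - 23.5662*sin(s)^2 + 18.0944*sin(s) + 6.9169)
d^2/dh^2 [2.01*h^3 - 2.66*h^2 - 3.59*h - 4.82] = 12.06*h - 5.32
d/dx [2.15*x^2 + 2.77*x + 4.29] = 4.3*x + 2.77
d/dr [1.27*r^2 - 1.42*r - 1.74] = 2.54*r - 1.42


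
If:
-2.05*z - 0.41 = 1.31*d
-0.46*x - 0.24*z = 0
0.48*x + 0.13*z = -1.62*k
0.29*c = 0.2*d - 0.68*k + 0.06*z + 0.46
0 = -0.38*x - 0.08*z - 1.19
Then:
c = -9.16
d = -16.06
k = 0.75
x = -5.25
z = 10.06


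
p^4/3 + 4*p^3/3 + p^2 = p^2*(p/3 + 1)*(p + 1)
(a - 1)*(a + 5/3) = a^2 + 2*a/3 - 5/3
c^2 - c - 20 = (c - 5)*(c + 4)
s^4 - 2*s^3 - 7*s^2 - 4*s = s*(s - 4)*(s + 1)^2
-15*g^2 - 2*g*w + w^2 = (-5*g + w)*(3*g + w)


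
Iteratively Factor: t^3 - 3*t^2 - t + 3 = (t - 1)*(t^2 - 2*t - 3) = (t - 3)*(t - 1)*(t + 1)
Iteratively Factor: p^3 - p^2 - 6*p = (p - 3)*(p^2 + 2*p) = p*(p - 3)*(p + 2)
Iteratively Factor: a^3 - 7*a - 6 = (a - 3)*(a^2 + 3*a + 2) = (a - 3)*(a + 1)*(a + 2)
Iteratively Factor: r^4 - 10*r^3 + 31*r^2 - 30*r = (r - 2)*(r^3 - 8*r^2 + 15*r) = (r - 5)*(r - 2)*(r^2 - 3*r) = (r - 5)*(r - 3)*(r - 2)*(r)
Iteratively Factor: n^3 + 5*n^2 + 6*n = (n + 3)*(n^2 + 2*n) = n*(n + 3)*(n + 2)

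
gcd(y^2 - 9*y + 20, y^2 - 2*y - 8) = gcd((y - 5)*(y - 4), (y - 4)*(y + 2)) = y - 4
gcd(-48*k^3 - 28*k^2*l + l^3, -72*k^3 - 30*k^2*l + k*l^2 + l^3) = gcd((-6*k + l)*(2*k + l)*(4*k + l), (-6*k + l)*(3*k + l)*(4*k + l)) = 24*k^2 + 2*k*l - l^2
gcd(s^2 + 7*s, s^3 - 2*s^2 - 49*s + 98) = s + 7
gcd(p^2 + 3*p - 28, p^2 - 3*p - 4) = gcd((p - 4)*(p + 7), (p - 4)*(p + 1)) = p - 4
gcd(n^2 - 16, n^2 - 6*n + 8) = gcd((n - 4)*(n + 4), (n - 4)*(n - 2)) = n - 4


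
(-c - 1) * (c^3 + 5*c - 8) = -c^4 - c^3 - 5*c^2 + 3*c + 8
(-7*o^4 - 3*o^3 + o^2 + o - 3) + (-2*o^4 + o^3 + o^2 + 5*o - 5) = -9*o^4 - 2*o^3 + 2*o^2 + 6*o - 8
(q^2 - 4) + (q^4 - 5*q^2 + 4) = q^4 - 4*q^2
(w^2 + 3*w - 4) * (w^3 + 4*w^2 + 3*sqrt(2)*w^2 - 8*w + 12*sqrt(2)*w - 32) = w^5 + 3*sqrt(2)*w^4 + 7*w^4 + 21*sqrt(2)*w^3 - 72*w^2 + 24*sqrt(2)*w^2 - 48*sqrt(2)*w - 64*w + 128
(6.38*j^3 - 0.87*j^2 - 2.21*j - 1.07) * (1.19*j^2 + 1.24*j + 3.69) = 7.5922*j^5 + 6.8759*j^4 + 19.8335*j^3 - 7.224*j^2 - 9.4817*j - 3.9483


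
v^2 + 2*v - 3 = (v - 1)*(v + 3)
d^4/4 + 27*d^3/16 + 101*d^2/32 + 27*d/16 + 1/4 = (d/4 + 1/2)*(d + 1/4)*(d + 1/2)*(d + 4)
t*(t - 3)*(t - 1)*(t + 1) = t^4 - 3*t^3 - t^2 + 3*t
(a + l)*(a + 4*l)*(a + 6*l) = a^3 + 11*a^2*l + 34*a*l^2 + 24*l^3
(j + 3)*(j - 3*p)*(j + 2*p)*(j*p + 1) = j^4*p - j^3*p^2 + 3*j^3*p + j^3 - 6*j^2*p^3 - 3*j^2*p^2 - j^2*p + 3*j^2 - 18*j*p^3 - 6*j*p^2 - 3*j*p - 18*p^2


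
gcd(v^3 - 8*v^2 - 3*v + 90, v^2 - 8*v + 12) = v - 6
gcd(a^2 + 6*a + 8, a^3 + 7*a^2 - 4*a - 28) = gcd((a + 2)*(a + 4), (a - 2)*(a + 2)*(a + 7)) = a + 2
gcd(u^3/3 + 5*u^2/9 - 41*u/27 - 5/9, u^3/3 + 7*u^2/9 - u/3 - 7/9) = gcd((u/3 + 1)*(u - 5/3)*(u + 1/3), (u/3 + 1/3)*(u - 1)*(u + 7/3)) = 1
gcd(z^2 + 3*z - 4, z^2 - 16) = z + 4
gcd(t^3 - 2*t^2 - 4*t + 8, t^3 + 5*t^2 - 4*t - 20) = t^2 - 4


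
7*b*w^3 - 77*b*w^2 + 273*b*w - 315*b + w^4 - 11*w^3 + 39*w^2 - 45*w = (7*b + w)*(w - 5)*(w - 3)^2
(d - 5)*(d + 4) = d^2 - d - 20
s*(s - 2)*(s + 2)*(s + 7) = s^4 + 7*s^3 - 4*s^2 - 28*s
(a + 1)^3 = a^3 + 3*a^2 + 3*a + 1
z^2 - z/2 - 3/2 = (z - 3/2)*(z + 1)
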